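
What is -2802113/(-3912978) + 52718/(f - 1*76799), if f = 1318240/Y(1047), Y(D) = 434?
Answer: 4173734831/2982483570534 ≈ 0.0013994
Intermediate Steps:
f = 94160/31 (f = 1318240/434 = 1318240*(1/434) = 94160/31 ≈ 3037.4)
-2802113/(-3912978) + 52718/(f - 1*76799) = -2802113/(-3912978) + 52718/(94160/31 - 1*76799) = -2802113*(-1/3912978) + 52718/(94160/31 - 76799) = 2802113/3912978 + 52718/(-2286609/31) = 2802113/3912978 + 52718*(-31/2286609) = 2802113/3912978 - 1634258/2286609 = 4173734831/2982483570534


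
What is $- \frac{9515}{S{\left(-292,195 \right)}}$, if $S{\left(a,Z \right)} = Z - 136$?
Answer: $- \frac{9515}{59} \approx -161.27$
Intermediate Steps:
$S{\left(a,Z \right)} = -136 + Z$
$- \frac{9515}{S{\left(-292,195 \right)}} = - \frac{9515}{-136 + 195} = - \frac{9515}{59}$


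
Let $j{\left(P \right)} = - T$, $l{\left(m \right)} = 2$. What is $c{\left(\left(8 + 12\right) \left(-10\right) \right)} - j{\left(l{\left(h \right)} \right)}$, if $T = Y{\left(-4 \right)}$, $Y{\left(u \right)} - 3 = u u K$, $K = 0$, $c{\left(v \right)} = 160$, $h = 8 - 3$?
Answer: $163$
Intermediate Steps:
$h = 5$ ($h = 8 - 3 = 5$)
$Y{\left(u \right)} = 3$ ($Y{\left(u \right)} = 3 + u u 0 = 3 + u^{2} \cdot 0 = 3 + 0 = 3$)
$T = 3$
$j{\left(P \right)} = -3$ ($j{\left(P \right)} = \left(-1\right) 3 = -3$)
$c{\left(\left(8 + 12\right) \left(-10\right) \right)} - j{\left(l{\left(h \right)} \right)} = 160 - -3 = 160 + 3 = 163$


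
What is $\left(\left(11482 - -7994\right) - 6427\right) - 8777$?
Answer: $4272$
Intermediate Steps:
$\left(\left(11482 - -7994\right) - 6427\right) - 8777 = \left(\left(11482 + 7994\right) - 6427\right) - 8777 = \left(19476 - 6427\right) - 8777 = 13049 - 8777 = 4272$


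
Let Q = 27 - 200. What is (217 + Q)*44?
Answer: 1936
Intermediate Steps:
Q = -173
(217 + Q)*44 = (217 - 173)*44 = 44*44 = 1936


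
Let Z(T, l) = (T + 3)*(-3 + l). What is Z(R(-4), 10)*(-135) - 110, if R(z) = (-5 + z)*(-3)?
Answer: -28460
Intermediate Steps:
R(z) = 15 - 3*z
Z(T, l) = (-3 + l)*(3 + T) (Z(T, l) = (3 + T)*(-3 + l) = (-3 + l)*(3 + T))
Z(R(-4), 10)*(-135) - 110 = (-9 - 3*(15 - 3*(-4)) + 3*10 + (15 - 3*(-4))*10)*(-135) - 110 = (-9 - 3*(15 + 12) + 30 + (15 + 12)*10)*(-135) - 110 = (-9 - 3*27 + 30 + 27*10)*(-135) - 110 = (-9 - 81 + 30 + 270)*(-135) - 110 = 210*(-135) - 110 = -28350 - 110 = -28460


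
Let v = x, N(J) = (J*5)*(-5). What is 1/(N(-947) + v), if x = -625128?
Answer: -1/601453 ≈ -1.6626e-6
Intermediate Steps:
N(J) = -25*J (N(J) = (5*J)*(-5) = -25*J)
v = -625128
1/(N(-947) + v) = 1/(-25*(-947) - 625128) = 1/(23675 - 625128) = 1/(-601453) = -1/601453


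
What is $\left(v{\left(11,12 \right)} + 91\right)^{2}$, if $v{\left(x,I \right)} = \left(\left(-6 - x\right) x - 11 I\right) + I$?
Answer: $46656$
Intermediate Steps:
$v{\left(x,I \right)} = - 10 I + x \left(-6 - x\right)$ ($v{\left(x,I \right)} = \left(x \left(-6 - x\right) - 11 I\right) + I = \left(- 11 I + x \left(-6 - x\right)\right) + I = - 10 I + x \left(-6 - x\right)$)
$\left(v{\left(11,12 \right)} + 91\right)^{2} = \left(\left(- 11^{2} - 120 - 66\right) + 91\right)^{2} = \left(\left(\left(-1\right) 121 - 120 - 66\right) + 91\right)^{2} = \left(\left(-121 - 120 - 66\right) + 91\right)^{2} = \left(-307 + 91\right)^{2} = \left(-216\right)^{2} = 46656$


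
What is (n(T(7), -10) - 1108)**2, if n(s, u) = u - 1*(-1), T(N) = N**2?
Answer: 1247689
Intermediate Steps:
n(s, u) = 1 + u (n(s, u) = u + 1 = 1 + u)
(n(T(7), -10) - 1108)**2 = ((1 - 10) - 1108)**2 = (-9 - 1108)**2 = (-1117)**2 = 1247689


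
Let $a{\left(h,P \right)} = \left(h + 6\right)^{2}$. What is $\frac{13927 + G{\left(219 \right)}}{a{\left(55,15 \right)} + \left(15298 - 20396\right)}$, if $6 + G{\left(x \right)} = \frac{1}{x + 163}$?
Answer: $- \frac{5317823}{526014} \approx -10.11$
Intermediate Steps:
$G{\left(x \right)} = -6 + \frac{1}{163 + x}$ ($G{\left(x \right)} = -6 + \frac{1}{x + 163} = -6 + \frac{1}{163 + x}$)
$a{\left(h,P \right)} = \left(6 + h\right)^{2}$
$\frac{13927 + G{\left(219 \right)}}{a{\left(55,15 \right)} + \left(15298 - 20396\right)} = \frac{13927 + \frac{-977 - 1314}{163 + 219}}{\left(6 + 55\right)^{2} + \left(15298 - 20396\right)} = \frac{13927 + \frac{-977 - 1314}{382}}{61^{2} - 5098} = \frac{13927 + \frac{1}{382} \left(-2291\right)}{3721 - 5098} = \frac{13927 - \frac{2291}{382}}{-1377} = \frac{5317823}{382} \left(- \frac{1}{1377}\right) = - \frac{5317823}{526014}$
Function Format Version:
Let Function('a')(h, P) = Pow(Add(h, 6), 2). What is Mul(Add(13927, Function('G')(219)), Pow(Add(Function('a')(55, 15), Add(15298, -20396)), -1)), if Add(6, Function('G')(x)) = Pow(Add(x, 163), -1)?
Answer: Rational(-5317823, 526014) ≈ -10.110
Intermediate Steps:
Function('G')(x) = Add(-6, Pow(Add(163, x), -1)) (Function('G')(x) = Add(-6, Pow(Add(x, 163), -1)) = Add(-6, Pow(Add(163, x), -1)))
Function('a')(h, P) = Pow(Add(6, h), 2)
Mul(Add(13927, Function('G')(219)), Pow(Add(Function('a')(55, 15), Add(15298, -20396)), -1)) = Mul(Add(13927, Mul(Pow(Add(163, 219), -1), Add(-977, Mul(-6, 219)))), Pow(Add(Pow(Add(6, 55), 2), Add(15298, -20396)), -1)) = Mul(Add(13927, Mul(Pow(382, -1), Add(-977, -1314))), Pow(Add(Pow(61, 2), -5098), -1)) = Mul(Add(13927, Mul(Rational(1, 382), -2291)), Pow(Add(3721, -5098), -1)) = Mul(Add(13927, Rational(-2291, 382)), Pow(-1377, -1)) = Mul(Rational(5317823, 382), Rational(-1, 1377)) = Rational(-5317823, 526014)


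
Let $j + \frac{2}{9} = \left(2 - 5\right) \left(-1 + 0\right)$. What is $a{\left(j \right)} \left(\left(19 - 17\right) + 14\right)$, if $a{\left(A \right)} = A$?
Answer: $\frac{400}{9} \approx 44.444$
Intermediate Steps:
$j = \frac{25}{9}$ ($j = - \frac{2}{9} + \left(2 - 5\right) \left(-1 + 0\right) = - \frac{2}{9} - -3 = - \frac{2}{9} + 3 = \frac{25}{9} \approx 2.7778$)
$a{\left(j \right)} \left(\left(19 - 17\right) + 14\right) = \frac{25 \left(\left(19 - 17\right) + 14\right)}{9} = \frac{25 \left(2 + 14\right)}{9} = \frac{25}{9} \cdot 16 = \frac{400}{9}$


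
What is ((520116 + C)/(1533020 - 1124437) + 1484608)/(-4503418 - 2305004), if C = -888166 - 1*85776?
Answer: -101097522773/463634247671 ≈ -0.21805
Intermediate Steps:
C = -973942 (C = -888166 - 85776 = -973942)
((520116 + C)/(1533020 - 1124437) + 1484608)/(-4503418 - 2305004) = ((520116 - 973942)/(1533020 - 1124437) + 1484608)/(-4503418 - 2305004) = (-453826/408583 + 1484608)/(-6808422) = (-453826*1/408583 + 1484608)*(-1/6808422) = (-453826/408583 + 1484608)*(-1/6808422) = (606585136638/408583)*(-1/6808422) = -101097522773/463634247671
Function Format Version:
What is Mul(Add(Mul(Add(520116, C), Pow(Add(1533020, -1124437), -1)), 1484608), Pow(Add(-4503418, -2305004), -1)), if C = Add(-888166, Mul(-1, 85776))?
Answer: Rational(-101097522773, 463634247671) ≈ -0.21805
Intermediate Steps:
C = -973942 (C = Add(-888166, -85776) = -973942)
Mul(Add(Mul(Add(520116, C), Pow(Add(1533020, -1124437), -1)), 1484608), Pow(Add(-4503418, -2305004), -1)) = Mul(Add(Mul(Add(520116, -973942), Pow(Add(1533020, -1124437), -1)), 1484608), Pow(Add(-4503418, -2305004), -1)) = Mul(Add(Mul(-453826, Pow(408583, -1)), 1484608), Pow(-6808422, -1)) = Mul(Add(Mul(-453826, Rational(1, 408583)), 1484608), Rational(-1, 6808422)) = Mul(Add(Rational(-453826, 408583), 1484608), Rational(-1, 6808422)) = Mul(Rational(606585136638, 408583), Rational(-1, 6808422)) = Rational(-101097522773, 463634247671)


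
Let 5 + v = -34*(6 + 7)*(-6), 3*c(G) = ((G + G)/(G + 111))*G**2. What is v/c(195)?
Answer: 44999/274625 ≈ 0.16386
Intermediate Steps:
c(G) = 2*G**3/(3*(111 + G)) (c(G) = (((G + G)/(G + 111))*G**2)/3 = (((2*G)/(111 + G))*G**2)/3 = ((2*G/(111 + G))*G**2)/3 = (2*G**3/(111 + G))/3 = 2*G**3/(3*(111 + G)))
v = 2647 (v = -5 - 34*(6 + 7)*(-6) = -5 - 442*(-6) = -5 - 34*(-78) = -5 + 2652 = 2647)
v/c(195) = 2647/(((2/3)*195**3/(111 + 195))) = 2647/(((2/3)*7414875/306)) = 2647/(((2/3)*7414875*(1/306))) = 2647/(274625/17) = 2647*(17/274625) = 44999/274625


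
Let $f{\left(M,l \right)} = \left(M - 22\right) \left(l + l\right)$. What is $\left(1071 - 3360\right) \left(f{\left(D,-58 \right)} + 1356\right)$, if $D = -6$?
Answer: $-10538556$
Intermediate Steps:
$f{\left(M,l \right)} = 2 l \left(-22 + M\right)$ ($f{\left(M,l \right)} = \left(-22 + M\right) 2 l = 2 l \left(-22 + M\right)$)
$\left(1071 - 3360\right) \left(f{\left(D,-58 \right)} + 1356\right) = \left(1071 - 3360\right) \left(2 \left(-58\right) \left(-22 - 6\right) + 1356\right) = - 2289 \left(2 \left(-58\right) \left(-28\right) + 1356\right) = - 2289 \left(3248 + 1356\right) = \left(-2289\right) 4604 = -10538556$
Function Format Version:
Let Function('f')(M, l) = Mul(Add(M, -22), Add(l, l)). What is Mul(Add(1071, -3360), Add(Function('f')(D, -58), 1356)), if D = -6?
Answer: -10538556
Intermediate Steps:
Function('f')(M, l) = Mul(2, l, Add(-22, M)) (Function('f')(M, l) = Mul(Add(-22, M), Mul(2, l)) = Mul(2, l, Add(-22, M)))
Mul(Add(1071, -3360), Add(Function('f')(D, -58), 1356)) = Mul(Add(1071, -3360), Add(Mul(2, -58, Add(-22, -6)), 1356)) = Mul(-2289, Add(Mul(2, -58, -28), 1356)) = Mul(-2289, Add(3248, 1356)) = Mul(-2289, 4604) = -10538556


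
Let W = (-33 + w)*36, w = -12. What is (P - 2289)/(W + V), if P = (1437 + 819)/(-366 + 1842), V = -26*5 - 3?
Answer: 281359/215619 ≈ 1.3049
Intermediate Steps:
W = -1620 (W = (-33 - 12)*36 = -45*36 = -1620)
V = -133 (V = -130 - 3 = -133)
P = 188/123 (P = 2256/1476 = 2256*(1/1476) = 188/123 ≈ 1.5285)
(P - 2289)/(W + V) = (188/123 - 2289)/(-1620 - 133) = -281359/123/(-1753) = -281359/123*(-1/1753) = 281359/215619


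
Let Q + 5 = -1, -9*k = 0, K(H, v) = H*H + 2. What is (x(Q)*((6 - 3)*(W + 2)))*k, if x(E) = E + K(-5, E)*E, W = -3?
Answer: 0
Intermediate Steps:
K(H, v) = 2 + H**2 (K(H, v) = H**2 + 2 = 2 + H**2)
k = 0 (k = -1/9*0 = 0)
Q = -6 (Q = -5 - 1 = -6)
x(E) = 28*E (x(E) = E + (2 + (-5)**2)*E = E + (2 + 25)*E = E + 27*E = 28*E)
(x(Q)*((6 - 3)*(W + 2)))*k = ((28*(-6))*((6 - 3)*(-3 + 2)))*0 = -504*(-1)*0 = -168*(-3)*0 = 504*0 = 0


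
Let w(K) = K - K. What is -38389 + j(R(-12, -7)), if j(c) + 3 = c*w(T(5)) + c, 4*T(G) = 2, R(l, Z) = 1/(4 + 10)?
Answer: -537487/14 ≈ -38392.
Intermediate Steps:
R(l, Z) = 1/14
T(G) = 1/2 (T(G) = (1/4)*2 = 1/2)
w(K) = 0
j(c) = -3 + c (j(c) = -3 + (c*0 + c) = -3 + (0 + c) = -3 + c)
-38389 + j(R(-12, -7)) = -38389 + (-3 + 1/14) = -38389 - 41/14 = -537487/14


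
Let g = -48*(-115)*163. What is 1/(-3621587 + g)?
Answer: -1/2721827 ≈ -3.6740e-7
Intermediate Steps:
g = 899760 (g = 5520*163 = 899760)
1/(-3621587 + g) = 1/(-3621587 + 899760) = 1/(-2721827) = -1/2721827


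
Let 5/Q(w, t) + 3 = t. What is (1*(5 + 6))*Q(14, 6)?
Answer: 55/3 ≈ 18.333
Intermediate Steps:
Q(w, t) = 5/(-3 + t)
(1*(5 + 6))*Q(14, 6) = (1*(5 + 6))*(5/(-3 + 6)) = (1*11)*(5/3) = 11*(5*(⅓)) = 11*(5/3) = 55/3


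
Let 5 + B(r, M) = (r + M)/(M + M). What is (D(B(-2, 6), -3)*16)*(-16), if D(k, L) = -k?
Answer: -3584/3 ≈ -1194.7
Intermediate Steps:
B(r, M) = -5 + (M + r)/(2*M) (B(r, M) = -5 + (r + M)/(M + M) = -5 + (M + r)/((2*M)) = -5 + (M + r)*(1/(2*M)) = -5 + (M + r)/(2*M))
(D(B(-2, 6), -3)*16)*(-16) = (-(-2 - 9*6)/(2*6)*16)*(-16) = (-(-2 - 54)/(2*6)*16)*(-16) = (-(-56)/(2*6)*16)*(-16) = (-1*(-14/3)*16)*(-16) = ((14/3)*16)*(-16) = (224/3)*(-16) = -3584/3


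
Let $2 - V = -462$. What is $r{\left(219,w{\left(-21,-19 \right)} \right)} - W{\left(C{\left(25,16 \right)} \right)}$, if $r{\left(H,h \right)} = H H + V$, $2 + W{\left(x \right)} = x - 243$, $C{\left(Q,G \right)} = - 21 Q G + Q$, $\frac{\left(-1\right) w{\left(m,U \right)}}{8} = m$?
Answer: $57045$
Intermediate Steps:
$V = 464$ ($V = 2 - -462 = 2 + 462 = 464$)
$w{\left(m,U \right)} = - 8 m$
$C{\left(Q,G \right)} = Q - 21 G Q$ ($C{\left(Q,G \right)} = - 21 G Q + Q = Q - 21 G Q$)
$W{\left(x \right)} = -245 + x$ ($W{\left(x \right)} = -2 + \left(x - 243\right) = -2 + \left(-243 + x\right) = -245 + x$)
$r{\left(H,h \right)} = 464 + H^{2}$ ($r{\left(H,h \right)} = H H + 464 = H^{2} + 464 = 464 + H^{2}$)
$r{\left(219,w{\left(-21,-19 \right)} \right)} - W{\left(C{\left(25,16 \right)} \right)} = \left(464 + 219^{2}\right) - \left(-245 + 25 \left(1 - 336\right)\right) = \left(464 + 47961\right) - \left(-245 + 25 \left(1 - 336\right)\right) = 48425 - \left(-245 + 25 \left(-335\right)\right) = 48425 - \left(-245 - 8375\right) = 48425 - -8620 = 48425 + 8620 = 57045$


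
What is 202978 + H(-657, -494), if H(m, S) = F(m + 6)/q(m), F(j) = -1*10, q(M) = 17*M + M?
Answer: 1200208919/5913 ≈ 2.0298e+5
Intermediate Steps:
q(M) = 18*M
F(j) = -10
H(m, S) = -5/(9*m) (H(m, S) = -10*1/(18*m) = -5/(9*m))
202978 + H(-657, -494) = 202978 - 5/9/(-657) = 202978 - 5/9*(-1/657) = 202978 + 5/5913 = 1200208919/5913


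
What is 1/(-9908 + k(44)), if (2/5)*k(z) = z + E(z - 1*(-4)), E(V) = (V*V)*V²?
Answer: 1/13261242 ≈ 7.5408e-8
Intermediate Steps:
E(V) = V⁴ (E(V) = V²*V² = V⁴)
k(z) = 5*z/2 + 5*(4 + z)⁴/2 (k(z) = 5*(z + (z - 1*(-4))⁴)/2 = 5*(z + (z + 4)⁴)/2 = 5*(z + (4 + z)⁴)/2 = 5*z/2 + 5*(4 + z)⁴/2)
1/(-9908 + k(44)) = 1/(-9908 + ((5/2)*44 + 5*(4 + 44)⁴/2)) = 1/(-9908 + (110 + (5/2)*48⁴)) = 1/(-9908 + (110 + (5/2)*5308416)) = 1/(-9908 + (110 + 13271040)) = 1/(-9908 + 13271150) = 1/13261242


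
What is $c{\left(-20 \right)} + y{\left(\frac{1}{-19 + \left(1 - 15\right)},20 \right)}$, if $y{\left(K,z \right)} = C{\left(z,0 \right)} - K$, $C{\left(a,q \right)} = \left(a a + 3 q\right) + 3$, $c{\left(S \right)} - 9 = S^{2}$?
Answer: $\frac{26797}{33} \approx 812.03$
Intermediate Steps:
$c{\left(S \right)} = 9 + S^{2}$
$C{\left(a,q \right)} = 3 + a^{2} + 3 q$ ($C{\left(a,q \right)} = \left(a^{2} + 3 q\right) + 3 = 3 + a^{2} + 3 q$)
$y{\left(K,z \right)} = 3 + z^{2} - K$ ($y{\left(K,z \right)} = \left(3 + z^{2} + 3 \cdot 0\right) - K = \left(3 + z^{2} + 0\right) - K = \left(3 + z^{2}\right) - K = 3 + z^{2} - K$)
$c{\left(-20 \right)} + y{\left(\frac{1}{-19 + \left(1 - 15\right)},20 \right)} = \left(9 + \left(-20\right)^{2}\right) + \left(3 + 20^{2} - \frac{1}{-19 + \left(1 - 15\right)}\right) = \left(9 + 400\right) + \left(3 + 400 - \frac{1}{-19 + \left(1 - 15\right)}\right) = 409 + \left(3 + 400 - \frac{1}{-19 - 14}\right) = 409 + \left(3 + 400 - \frac{1}{-33}\right) = 409 + \left(3 + 400 - - \frac{1}{33}\right) = 409 + \left(3 + 400 + \frac{1}{33}\right) = 409 + \frac{13300}{33} = \frac{26797}{33}$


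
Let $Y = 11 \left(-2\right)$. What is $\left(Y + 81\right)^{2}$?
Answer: $3481$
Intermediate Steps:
$Y = -22$
$\left(Y + 81\right)^{2} = \left(-22 + 81\right)^{2} = 59^{2} = 3481$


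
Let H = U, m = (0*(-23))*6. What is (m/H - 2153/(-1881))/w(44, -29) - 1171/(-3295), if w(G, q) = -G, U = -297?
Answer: 89822509/272707380 ≈ 0.32937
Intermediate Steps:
m = 0 (m = 0*6 = 0)
H = -297
(m/H - 2153/(-1881))/w(44, -29) - 1171/(-3295) = (0/(-297) - 2153/(-1881))/((-1*44)) - 1171/(-3295) = (0*(-1/297) - 2153*(-1/1881))/(-44) - 1171*(-1/3295) = (0 + 2153/1881)*(-1/44) + 1171/3295 = (2153/1881)*(-1/44) + 1171/3295 = -2153/82764 + 1171/3295 = 89822509/272707380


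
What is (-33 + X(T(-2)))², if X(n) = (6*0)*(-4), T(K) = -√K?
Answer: 1089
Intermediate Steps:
X(n) = 0 (X(n) = 0*(-4) = 0)
(-33 + X(T(-2)))² = (-33 + 0)² = (-33)² = 1089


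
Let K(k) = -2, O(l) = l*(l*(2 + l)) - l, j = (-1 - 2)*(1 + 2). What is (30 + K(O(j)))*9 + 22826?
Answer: 23078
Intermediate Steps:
j = -9 (j = -3*3 = -9)
O(l) = -l + l²*(2 + l) (O(l) = l²*(2 + l) - l = -l + l²*(2 + l))
(30 + K(O(j)))*9 + 22826 = (30 - 2)*9 + 22826 = 28*9 + 22826 = 252 + 22826 = 23078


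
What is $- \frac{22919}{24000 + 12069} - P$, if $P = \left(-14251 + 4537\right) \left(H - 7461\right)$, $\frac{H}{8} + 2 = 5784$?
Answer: $\frac{13592769626551}{36069} \approx 3.7685 \cdot 10^{8}$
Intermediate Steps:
$H = 46256$ ($H = -16 + 8 \cdot 5784 = -16 + 46272 = 46256$)
$P = -376854630$ ($P = \left(-14251 + 4537\right) \left(46256 - 7461\right) = \left(-9714\right) 38795 = -376854630$)
$- \frac{22919}{24000 + 12069} - P = - \frac{22919}{24000 + 12069} - -376854630 = - \frac{22919}{36069} + 376854630 = \frac{13592769626551}{36069}$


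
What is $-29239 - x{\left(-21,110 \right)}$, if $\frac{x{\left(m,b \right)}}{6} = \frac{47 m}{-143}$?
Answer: $- \frac{4187099}{143} \approx -29280.0$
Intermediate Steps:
$x{\left(m,b \right)} = - \frac{282 m}{143}$ ($x{\left(m,b \right)} = 6 \frac{47 m}{-143} = 6 \cdot 47 m \left(- \frac{1}{143}\right) = 6 \left(- \frac{47 m}{143}\right) = - \frac{282 m}{143}$)
$-29239 - x{\left(-21,110 \right)} = -29239 - \left(- \frac{282}{143}\right) \left(-21\right) = -29239 - \frac{5922}{143} = - \frac{4187099}{143}$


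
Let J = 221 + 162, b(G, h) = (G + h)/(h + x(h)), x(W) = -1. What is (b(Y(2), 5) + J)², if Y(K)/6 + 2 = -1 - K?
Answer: 2271049/16 ≈ 1.4194e+5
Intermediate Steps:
Y(K) = -18 - 6*K (Y(K) = -12 + 6*(-1 - K) = -12 + (-6 - 6*K) = -18 - 6*K)
b(G, h) = (G + h)/(-1 + h) (b(G, h) = (G + h)/(h - 1) = (G + h)/(-1 + h))
J = 383
(b(Y(2), 5) + J)² = (((-18 - 6*2) + 5)/(-1 + 5) + 383)² = (((-18 - 12) + 5)/4 + 383)² = ((-30 + 5)/4 + 383)² = ((¼)*(-25) + 383)² = (-25/4 + 383)² = (1507/4)² = 2271049/16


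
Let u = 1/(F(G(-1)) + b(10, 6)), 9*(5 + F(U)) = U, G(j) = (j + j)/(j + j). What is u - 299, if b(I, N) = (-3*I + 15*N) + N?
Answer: -164441/550 ≈ -298.98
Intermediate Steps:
G(j) = 1 (G(j) = (2*j)/((2*j)) = (2*j)*(1/(2*j)) = 1)
b(I, N) = -3*I + 16*N
F(U) = -5 + U/9
u = 9/550 (u = 1/((-5 + (⅑)*1) + (-3*10 + 16*6)) = 1/((-5 + ⅑) + (-30 + 96)) = 1/(-44/9 + 66) = 1/(550/9) = 9/550 ≈ 0.016364)
u - 299 = 9/550 - 299 = -164441/550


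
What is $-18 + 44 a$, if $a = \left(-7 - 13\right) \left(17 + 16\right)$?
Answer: $-29058$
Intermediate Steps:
$a = -660$ ($a = \left(-20\right) 33 = -660$)
$-18 + 44 a = -18 + 44 \left(-660\right) = -18 - 29040 = -29058$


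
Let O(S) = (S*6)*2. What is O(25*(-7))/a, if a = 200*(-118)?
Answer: 21/236 ≈ 0.088983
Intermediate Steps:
O(S) = 12*S (O(S) = (6*S)*2 = 12*S)
a = -23600
O(25*(-7))/a = (12*(25*(-7)))/(-23600) = (12*(-175))*(-1/23600) = -2100*(-1/23600) = 21/236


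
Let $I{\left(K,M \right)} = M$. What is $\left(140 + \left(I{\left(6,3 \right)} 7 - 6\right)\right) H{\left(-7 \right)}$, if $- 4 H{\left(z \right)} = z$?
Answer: $\frac{1085}{4} \approx 271.25$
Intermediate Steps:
$H{\left(z \right)} = - \frac{z}{4}$
$\left(140 + \left(I{\left(6,3 \right)} 7 - 6\right)\right) H{\left(-7 \right)} = \left(140 + \left(3 \cdot 7 - 6\right)\right) \left(\left(- \frac{1}{4}\right) \left(-7\right)\right) = \left(140 + \left(21 - 6\right)\right) \frac{7}{4} = \left(140 + 15\right) \frac{7}{4} = 155 \cdot \frac{7}{4} = \frac{1085}{4}$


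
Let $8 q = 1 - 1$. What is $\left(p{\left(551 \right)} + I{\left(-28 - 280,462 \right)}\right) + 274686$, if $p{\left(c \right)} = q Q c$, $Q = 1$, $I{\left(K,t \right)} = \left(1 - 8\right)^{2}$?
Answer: $274735$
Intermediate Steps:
$I{\left(K,t \right)} = 49$ ($I{\left(K,t \right)} = \left(-7\right)^{2} = 49$)
$q = 0$ ($q = \frac{1 - 1}{8} = \frac{1}{8} \cdot 0 = 0$)
$p{\left(c \right)} = 0$ ($p{\left(c \right)} = 0 \cdot 1 c = 0 c = 0$)
$\left(p{\left(551 \right)} + I{\left(-28 - 280,462 \right)}\right) + 274686 = \left(0 + 49\right) + 274686 = 49 + 274686 = 274735$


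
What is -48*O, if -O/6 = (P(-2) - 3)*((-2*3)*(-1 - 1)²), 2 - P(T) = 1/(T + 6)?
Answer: 8640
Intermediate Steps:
P(T) = 2 - 1/(6 + T) (P(T) = 2 - 1/(T + 6) = 2 - 1/(6 + T))
O = -180 (O = -6*((11 + 2*(-2))/(6 - 2) - 3)*(-2*3)*(-1 - 1)² = -6*((11 - 4)/4 - 3)*(-6*(-2)²) = -6*((¼)*7 - 3)*(-6*4) = -6*(7/4 - 3)*(-24) = -(-15)*(-24)/2 = -6*30 = -180)
-48*O = -48*(-180) = 8640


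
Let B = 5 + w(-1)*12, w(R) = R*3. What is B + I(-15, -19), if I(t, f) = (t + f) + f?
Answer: -84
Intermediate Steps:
w(R) = 3*R
I(t, f) = t + 2*f (I(t, f) = (f + t) + f = t + 2*f)
B = -31 (B = 5 + (3*(-1))*12 = 5 - 3*12 = 5 - 36 = -31)
B + I(-15, -19) = -31 + (-15 + 2*(-19)) = -31 + (-15 - 38) = -31 - 53 = -84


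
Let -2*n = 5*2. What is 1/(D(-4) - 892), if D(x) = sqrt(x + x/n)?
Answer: -1115/994584 - I*sqrt(5)/994584 ≈ -0.0011211 - 2.2482e-6*I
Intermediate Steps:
n = -5 (n = -5*2/2 = -1/2*10 = -5)
D(x) = 2*sqrt(5)*sqrt(x)/5 (D(x) = sqrt(x + x/(-5)) = sqrt(x - x/5) = sqrt(4*x/5) = 2*sqrt(5)*sqrt(x)/5)
1/(D(-4) - 892) = 1/(2*sqrt(5)*sqrt(-4)/5 - 892) = 1/(2*sqrt(5)*(2*I)/5 - 892) = 1/(4*I*sqrt(5)/5 - 892) = 1/(-892 + 4*I*sqrt(5)/5)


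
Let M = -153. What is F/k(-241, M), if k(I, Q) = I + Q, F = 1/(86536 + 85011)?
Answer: -1/67589518 ≈ -1.4795e-8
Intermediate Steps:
F = 1/171547 ≈ 5.8293e-6
F/k(-241, M) = 1/(171547*(-241 - 153)) = (1/171547)/(-394) = (1/171547)*(-1/394) = -1/67589518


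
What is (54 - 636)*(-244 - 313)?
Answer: 324174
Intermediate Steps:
(54 - 636)*(-244 - 313) = -582*(-557) = 324174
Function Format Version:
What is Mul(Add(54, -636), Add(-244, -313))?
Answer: 324174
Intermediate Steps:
Mul(Add(54, -636), Add(-244, -313)) = Mul(-582, -557) = 324174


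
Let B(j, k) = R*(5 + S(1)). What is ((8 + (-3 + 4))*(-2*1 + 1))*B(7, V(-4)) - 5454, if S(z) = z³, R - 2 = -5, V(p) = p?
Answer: -5292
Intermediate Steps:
R = -3 (R = 2 - 5 = -3)
B(j, k) = -18 (B(j, k) = -3*(5 + 1³) = -3*(5 + 1) = -3*6 = -18)
((8 + (-3 + 4))*(-2*1 + 1))*B(7, V(-4)) - 5454 = ((8 + (-3 + 4))*(-2*1 + 1))*(-18) - 5454 = ((8 + 1)*(-2 + 1))*(-18) - 5454 = (9*(-1))*(-18) - 5454 = -9*(-18) - 5454 = 162 - 5454 = -5292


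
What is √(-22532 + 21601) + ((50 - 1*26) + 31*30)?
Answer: 954 + 7*I*√19 ≈ 954.0 + 30.512*I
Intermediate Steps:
√(-22532 + 21601) + ((50 - 1*26) + 31*30) = √(-931) + ((50 - 26) + 930) = 7*I*√19 + (24 + 930) = 7*I*√19 + 954 = 954 + 7*I*√19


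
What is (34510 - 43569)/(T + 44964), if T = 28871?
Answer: -9059/73835 ≈ -0.12269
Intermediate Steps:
(34510 - 43569)/(T + 44964) = (34510 - 43569)/(28871 + 44964) = -9059/73835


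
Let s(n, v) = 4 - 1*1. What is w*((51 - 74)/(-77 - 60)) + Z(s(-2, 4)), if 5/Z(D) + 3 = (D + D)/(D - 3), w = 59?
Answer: 1357/137 ≈ 9.9051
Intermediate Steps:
s(n, v) = 3 (s(n, v) = 4 - 1 = 3)
Z(D) = 5/(-3 + 2*D/(-3 + D)) (Z(D) = 5/(-3 + (D + D)/(D - 3)) = 5/(-3 + (2*D)/(-3 + D)) = 5/(-3 + 2*D/(-3 + D)))
w*((51 - 74)/(-77 - 60)) + Z(s(-2, 4)) = 59*((51 - 74)/(-77 - 60)) + 5*(3 - 1*3)/(-9 + 3) = 59*(-23/(-137)) + 5*(3 - 3)/(-6) = 59*(-23*(-1/137)) + 5*(-⅙)*0 = 59*(23/137) + 0 = 1357/137 + 0 = 1357/137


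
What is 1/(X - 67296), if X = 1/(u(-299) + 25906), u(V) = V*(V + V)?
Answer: -204708/13776029567 ≈ -1.4860e-5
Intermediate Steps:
u(V) = 2*V² (u(V) = V*(2*V) = 2*V²)
X = 1/204708 (X = 1/(2*(-299)² + 25906) = 1/(2*89401 + 25906) = 1/(178802 + 25906) = 1/204708 ≈ 4.8850e-6)
1/(X - 67296) = 1/(1/204708 - 67296) = 1/(-13776029567/204708) = -204708/13776029567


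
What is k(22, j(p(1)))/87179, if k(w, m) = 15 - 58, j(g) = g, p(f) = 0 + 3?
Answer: -43/87179 ≈ -0.00049324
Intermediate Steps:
p(f) = 3
k(w, m) = -43
k(22, j(p(1)))/87179 = -43/87179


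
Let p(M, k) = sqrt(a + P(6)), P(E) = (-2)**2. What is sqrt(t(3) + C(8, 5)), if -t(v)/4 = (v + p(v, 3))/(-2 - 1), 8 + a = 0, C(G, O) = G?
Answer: 2*sqrt(27 + 6*I)/3 ≈ 3.4852 + 0.38257*I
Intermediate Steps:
P(E) = 4
a = -8 (a = -8 + 0 = -8)
p(M, k) = 2*I (p(M, k) = sqrt(-8 + 4) = sqrt(-4) = 2*I)
t(v) = 4*v/3 + 8*I/3 (t(v) = -4*(v + 2*I)/(-2 - 1) = -4*(v + 2*I)/(-3) = -4*(v + 2*I)*(-1)/3 = -4*(-2*I/3 - v/3) = 4*v/3 + 8*I/3)
sqrt(t(3) + C(8, 5)) = sqrt(((4/3)*3 + 8*I/3) + 8) = sqrt((4 + 8*I/3) + 8) = sqrt(12 + 8*I/3)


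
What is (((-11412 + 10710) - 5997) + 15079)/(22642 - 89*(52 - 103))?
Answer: 8380/27181 ≈ 0.30830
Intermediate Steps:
(((-11412 + 10710) - 5997) + 15079)/(22642 - 89*(52 - 103)) = ((-702 - 5997) + 15079)/(22642 - 89*(-51)) = (-6699 + 15079)/(22642 + 4539) = 8380/27181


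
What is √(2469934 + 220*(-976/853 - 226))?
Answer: √1760786332166/853 ≈ 1555.6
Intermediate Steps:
√(2469934 + 220*(-976/853 - 226)) = √(2469934 + 220*(-193754/853)) = √(2469934 - 42625880/853) = √(2064227822/853) = √1760786332166/853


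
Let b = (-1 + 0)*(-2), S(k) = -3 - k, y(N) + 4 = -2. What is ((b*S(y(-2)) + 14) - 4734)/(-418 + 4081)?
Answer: -4714/3663 ≈ -1.2869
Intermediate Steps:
y(N) = -6 (y(N) = -4 - 2 = -6)
b = 2 (b = -1*(-2) = 2)
((b*S(y(-2)) + 14) - 4734)/(-418 + 4081) = ((2*(-3 - 1*(-6)) + 14) - 4734)/(-418 + 4081) = ((2*(-3 + 6) + 14) - 4734)/3663 = ((2*3 + 14) - 4734)*(1/3663) = ((6 + 14) - 4734)*(1/3663) = (20 - 4734)*(1/3663) = -4714*1/3663 = -4714/3663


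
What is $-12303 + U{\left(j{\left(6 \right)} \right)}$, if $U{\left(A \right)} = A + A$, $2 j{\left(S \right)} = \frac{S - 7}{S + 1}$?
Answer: $- \frac{86122}{7} \approx -12303.0$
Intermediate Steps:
$j{\left(S \right)} = \frac{-7 + S}{2 \left(1 + S\right)}$ ($j{\left(S \right)} = \frac{\left(S - 7\right) \frac{1}{S + 1}}{2} = \frac{\left(-7 + S\right) \frac{1}{1 + S}}{2} = \frac{\frac{1}{1 + S} \left(-7 + S\right)}{2} = \frac{-7 + S}{2 \left(1 + S\right)}$)
$U{\left(A \right)} = 2 A$
$-12303 + U{\left(j{\left(6 \right)} \right)} = -12303 + 2 \frac{-7 + 6}{2 \left(1 + 6\right)} = -12303 + 2 \cdot \frac{1}{2} \cdot \frac{1}{7} \left(-1\right) = -12303 + 2 \left(- \frac{1}{14}\right) = -12303 - \frac{1}{7} = - \frac{86122}{7}$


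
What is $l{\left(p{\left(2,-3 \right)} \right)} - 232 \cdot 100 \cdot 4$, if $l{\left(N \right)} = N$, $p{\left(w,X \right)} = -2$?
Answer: $-92802$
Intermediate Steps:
$l{\left(p{\left(2,-3 \right)} \right)} - 232 \cdot 100 \cdot 4 = -2 - 232 \cdot 100 \cdot 4 = -2 - 92800 = -92802$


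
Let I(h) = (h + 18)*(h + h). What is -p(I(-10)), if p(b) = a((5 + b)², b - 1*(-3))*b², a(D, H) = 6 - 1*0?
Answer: -153600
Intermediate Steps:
a(D, H) = 6 (a(D, H) = 6 + 0 = 6)
I(h) = 2*h*(18 + h) (I(h) = (18 + h)*(2*h) = 2*h*(18 + h))
p(b) = 6*b²
-p(I(-10)) = -6*(2*(-10)*(18 - 10))² = -6*(2*(-10)*8)² = -6*(-160)² = -6*25600 = -1*153600 = -153600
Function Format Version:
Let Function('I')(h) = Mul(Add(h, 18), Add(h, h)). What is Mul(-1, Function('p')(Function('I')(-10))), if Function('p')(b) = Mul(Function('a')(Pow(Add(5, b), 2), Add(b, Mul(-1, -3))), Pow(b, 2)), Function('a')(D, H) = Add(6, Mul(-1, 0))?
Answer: -153600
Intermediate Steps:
Function('a')(D, H) = 6 (Function('a')(D, H) = Add(6, 0) = 6)
Function('I')(h) = Mul(2, h, Add(18, h)) (Function('I')(h) = Mul(Add(18, h), Mul(2, h)) = Mul(2, h, Add(18, h)))
Function('p')(b) = Mul(6, Pow(b, 2))
Mul(-1, Function('p')(Function('I')(-10))) = Mul(-1, Mul(6, Pow(Mul(2, -10, Add(18, -10)), 2))) = Mul(-1, Mul(6, Pow(Mul(2, -10, 8), 2))) = Mul(-1, Mul(6, Pow(-160, 2))) = Mul(-1, Mul(6, 25600)) = Mul(-1, 153600) = -153600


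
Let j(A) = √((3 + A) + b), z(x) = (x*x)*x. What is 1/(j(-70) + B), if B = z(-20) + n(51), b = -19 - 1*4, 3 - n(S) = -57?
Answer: -794/6304369 - 3*I*√10/63043690 ≈ -0.00012594 - 1.5048e-7*I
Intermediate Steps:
z(x) = x³ (z(x) = x²*x = x³)
n(S) = 60 (n(S) = 3 - 1*(-57) = 3 + 57 = 60)
b = -23 (b = -19 - 4 = -23)
B = -7940 (B = (-20)³ + 60 = -8000 + 60 = -7940)
j(A) = √(-20 + A) (j(A) = √((3 + A) - 23) = √(-20 + A))
1/(j(-70) + B) = 1/(√(-20 - 70) - 7940) = 1/(√(-90) - 7940) = 1/(3*I*√10 - 7940) = 1/(-7940 + 3*I*√10)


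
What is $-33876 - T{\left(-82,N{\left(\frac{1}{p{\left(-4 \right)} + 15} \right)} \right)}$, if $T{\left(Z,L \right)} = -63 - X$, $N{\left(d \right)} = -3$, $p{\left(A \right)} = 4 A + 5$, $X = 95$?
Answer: $-33718$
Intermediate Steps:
$p{\left(A \right)} = 5 + 4 A$
$T{\left(Z,L \right)} = -158$ ($T{\left(Z,L \right)} = -63 - 95 = -158$)
$-33876 - T{\left(-82,N{\left(\frac{1}{p{\left(-4 \right)} + 15} \right)} \right)} = -33876 - -158 = -33876 + 158 = -33718$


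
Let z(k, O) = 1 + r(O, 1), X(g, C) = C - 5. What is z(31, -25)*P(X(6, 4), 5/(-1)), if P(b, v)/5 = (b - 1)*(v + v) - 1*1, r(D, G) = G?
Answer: 190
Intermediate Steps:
X(g, C) = -5 + C
z(k, O) = 2 (z(k, O) = 1 + 1 = 2)
P(b, v) = -5 + 10*v*(-1 + b) (P(b, v) = 5*((b - 1)*(v + v) - 1*1) = 5*((-1 + b)*(2*v) - 1) = 5*(2*v*(-1 + b) - 1) = 5*(-1 + 2*v*(-1 + b)) = -5 + 10*v*(-1 + b))
z(31, -25)*P(X(6, 4), 5/(-1)) = 2*(-5 - 50/(-1) + 10*(-5 + 4)*(5/(-1))) = 2*(-5 - 50*(-1) + 10*(-1)*(5*(-1))) = 2*(-5 - 10*(-5) + 10*(-1)*(-5)) = 2*(-5 + 50 + 50) = 2*95 = 190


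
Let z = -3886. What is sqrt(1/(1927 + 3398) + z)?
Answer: I*sqrt(4407598137)/1065 ≈ 62.338*I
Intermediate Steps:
sqrt(1/(1927 + 3398) + z) = sqrt(1/(1927 + 3398) - 3886) = sqrt(1/5325 - 3886) = sqrt(-20692949/5325) = I*sqrt(4407598137)/1065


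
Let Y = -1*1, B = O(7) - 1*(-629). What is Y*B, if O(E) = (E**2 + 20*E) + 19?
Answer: -837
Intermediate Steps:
O(E) = 19 + E**2 + 20*E
B = 837 (B = (19 + 7**2 + 20*7) - 1*(-629) = (19 + 49 + 140) + 629 = 208 + 629 = 837)
Y = -1
Y*B = -1*837 = -837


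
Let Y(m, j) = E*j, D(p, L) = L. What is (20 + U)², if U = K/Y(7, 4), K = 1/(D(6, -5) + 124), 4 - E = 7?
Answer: 815616481/2039184 ≈ 399.97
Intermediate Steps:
E = -3 (E = 4 - 1*7 = 4 - 7 = -3)
Y(m, j) = -3*j
K = 1/119 (K = 1/(-5 + 124) = 1/119 ≈ 0.0084034)
U = -1/1428 (U = 1/(119*((-3*4))) = (1/119)/(-12) = (1/119)*(-1/12) = -1/1428 ≈ -0.00070028)
(20 + U)² = (20 - 1/1428)² = (28559/1428)² = 815616481/2039184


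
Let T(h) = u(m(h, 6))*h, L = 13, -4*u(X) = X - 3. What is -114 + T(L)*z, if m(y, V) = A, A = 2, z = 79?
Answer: 571/4 ≈ 142.75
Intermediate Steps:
m(y, V) = 2
u(X) = ¾ - X/4 (u(X) = -(X - 3)/4 = -(-3 + X)/4 = ¾ - X/4)
T(h) = h/4 (T(h) = (¾ - ¼*2)*h = (¾ - ½)*h = h/4)
-114 + T(L)*z = -114 + ((¼)*13)*79 = -114 + (13/4)*79 = -114 + 1027/4 = 571/4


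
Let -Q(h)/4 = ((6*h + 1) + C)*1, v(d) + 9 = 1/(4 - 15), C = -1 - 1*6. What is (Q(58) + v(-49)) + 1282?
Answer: -1046/11 ≈ -95.091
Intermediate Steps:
C = -7 (C = -1 - 6 = -7)
v(d) = -100/11 (v(d) = -9 + 1/(4 - 15) = -9 + 1/(-11) = -9 - 1/11 = -100/11)
Q(h) = 24 - 24*h (Q(h) = -4*((6*h + 1) - 7) = -4*((1 + 6*h) - 7) = -4*(-6 + 6*h) = 24 - 24*h)
(Q(58) + v(-49)) + 1282 = ((24 - 24*58) - 100/11) + 1282 = ((24 - 1392) - 100/11) + 1282 = (-1368 - 100/11) + 1282 = -15148/11 + 1282 = -1046/11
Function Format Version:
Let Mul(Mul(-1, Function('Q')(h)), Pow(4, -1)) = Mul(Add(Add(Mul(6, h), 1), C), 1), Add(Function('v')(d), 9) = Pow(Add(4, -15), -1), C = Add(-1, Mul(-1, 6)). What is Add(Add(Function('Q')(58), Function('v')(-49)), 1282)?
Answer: Rational(-1046, 11) ≈ -95.091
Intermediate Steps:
C = -7 (C = Add(-1, -6) = -7)
Function('v')(d) = Rational(-100, 11) (Function('v')(d) = Add(-9, Pow(Add(4, -15), -1)) = Add(-9, Pow(-11, -1)) = Add(-9, Rational(-1, 11)) = Rational(-100, 11))
Function('Q')(h) = Add(24, Mul(-24, h)) (Function('Q')(h) = Mul(-4, Mul(Add(Add(Mul(6, h), 1), -7), 1)) = Mul(-4, Mul(Add(Add(1, Mul(6, h)), -7), 1)) = Mul(-4, Mul(Add(-6, Mul(6, h)), 1)) = Mul(-4, Add(-6, Mul(6, h))) = Add(24, Mul(-24, h)))
Add(Add(Function('Q')(58), Function('v')(-49)), 1282) = Add(Add(Add(24, Mul(-24, 58)), Rational(-100, 11)), 1282) = Add(Add(Add(24, -1392), Rational(-100, 11)), 1282) = Add(Add(-1368, Rational(-100, 11)), 1282) = Add(Rational(-15148, 11), 1282) = Rational(-1046, 11)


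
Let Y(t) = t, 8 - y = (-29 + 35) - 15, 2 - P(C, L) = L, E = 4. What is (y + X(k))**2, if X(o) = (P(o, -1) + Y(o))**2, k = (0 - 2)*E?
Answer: 1764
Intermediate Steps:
P(C, L) = 2 - L
y = 17 (y = 8 - ((-29 + 35) - 15) = 8 - (6 - 15) = 8 - 1*(-9) = 8 + 9 = 17)
k = -8 (k = (0 - 2)*4 = -2*4 = -8)
X(o) = (3 + o)**2 (X(o) = ((2 - 1*(-1)) + o)**2 = ((2 + 1) + o)**2 = (3 + o)**2)
(y + X(k))**2 = (17 + (3 - 8)**2)**2 = (17 + (-5)**2)**2 = (17 + 25)**2 = 42**2 = 1764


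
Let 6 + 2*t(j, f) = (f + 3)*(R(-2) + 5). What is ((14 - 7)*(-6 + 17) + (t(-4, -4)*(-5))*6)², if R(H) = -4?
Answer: 33124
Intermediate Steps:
t(j, f) = -3/2 + f/2 (t(j, f) = -3 + ((f + 3)*(-4 + 5))/2 = -3 + ((3 + f)*1)/2 = -3 + (3 + f)/2 = -3 + (3/2 + f/2) = -3/2 + f/2)
((14 - 7)*(-6 + 17) + (t(-4, -4)*(-5))*6)² = ((14 - 7)*(-6 + 17) + ((-3/2 + (½)*(-4))*(-5))*6)² = (7*11 + ((-3/2 - 2)*(-5))*6)² = (77 - 7/2*(-5)*6)² = (77 + (35/2)*6)² = (77 + 105)² = 182² = 33124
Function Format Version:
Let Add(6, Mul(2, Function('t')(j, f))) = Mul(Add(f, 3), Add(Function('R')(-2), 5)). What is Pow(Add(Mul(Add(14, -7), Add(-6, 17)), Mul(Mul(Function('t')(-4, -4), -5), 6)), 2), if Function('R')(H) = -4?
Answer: 33124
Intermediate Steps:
Function('t')(j, f) = Add(Rational(-3, 2), Mul(Rational(1, 2), f)) (Function('t')(j, f) = Add(-3, Mul(Rational(1, 2), Mul(Add(f, 3), Add(-4, 5)))) = Add(-3, Mul(Rational(1, 2), Mul(Add(3, f), 1))) = Add(-3, Mul(Rational(1, 2), Add(3, f))) = Add(-3, Add(Rational(3, 2), Mul(Rational(1, 2), f))) = Add(Rational(-3, 2), Mul(Rational(1, 2), f)))
Pow(Add(Mul(Add(14, -7), Add(-6, 17)), Mul(Mul(Function('t')(-4, -4), -5), 6)), 2) = Pow(Add(Mul(Add(14, -7), Add(-6, 17)), Mul(Mul(Add(Rational(-3, 2), Mul(Rational(1, 2), -4)), -5), 6)), 2) = Pow(Add(Mul(7, 11), Mul(Mul(Add(Rational(-3, 2), -2), -5), 6)), 2) = Pow(Add(77, Mul(Mul(Rational(-7, 2), -5), 6)), 2) = Pow(Add(77, Mul(Rational(35, 2), 6)), 2) = Pow(Add(77, 105), 2) = Pow(182, 2) = 33124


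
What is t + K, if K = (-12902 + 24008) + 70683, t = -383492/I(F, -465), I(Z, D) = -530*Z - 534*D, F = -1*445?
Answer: 9899644687/121040 ≈ 81788.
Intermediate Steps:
F = -445
I(Z, D) = -534*D - 530*Z
t = -95873/121040 (t = -383492/(-534*(-465) - 530*(-445)) = -383492/(248310 + 235850) = -383492/484160 = -383492*1/484160 = -95873/121040 ≈ -0.79208)
K = 81789 (K = 11106 + 70683 = 81789)
t + K = -95873/121040 + 81789 = 9899644687/121040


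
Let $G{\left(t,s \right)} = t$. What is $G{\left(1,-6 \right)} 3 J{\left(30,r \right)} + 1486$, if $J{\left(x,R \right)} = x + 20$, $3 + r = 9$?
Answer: $1636$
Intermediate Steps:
$r = 6$ ($r = -3 + 9 = 6$)
$J{\left(x,R \right)} = 20 + x$
$G{\left(1,-6 \right)} 3 J{\left(30,r \right)} + 1486 = 1 \cdot 3 \left(20 + 30\right) + 1486 = 3 \cdot 50 + 1486 = 150 + 1486 = 1636$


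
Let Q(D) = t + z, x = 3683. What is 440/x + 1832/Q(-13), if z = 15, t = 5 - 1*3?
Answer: 6754736/62611 ≈ 107.88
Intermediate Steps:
t = 2 (t = 5 - 3 = 2)
Q(D) = 17 (Q(D) = 2 + 15 = 17)
440/x + 1832/Q(-13) = 440/3683 + 1832/17 = 6754736/62611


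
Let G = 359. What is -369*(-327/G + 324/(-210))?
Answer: 11376639/12565 ≈ 905.42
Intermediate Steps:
-369*(-327/G + 324/(-210)) = -369*(-327/359 + 324/(-210)) = -369*(-327*1/359 + 324*(-1/210)) = -369*(-327/359 - 54/35) = -369*(-30831/12565) = 11376639/12565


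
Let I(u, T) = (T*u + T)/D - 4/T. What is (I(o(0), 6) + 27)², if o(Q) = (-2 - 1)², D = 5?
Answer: 13225/9 ≈ 1469.4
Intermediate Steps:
o(Q) = 9 (o(Q) = (-3)² = 9)
I(u, T) = -4/T + T/5 + T*u/5 (I(u, T) = (T*u + T)/5 - 4/T = (T + T*u)*(⅕) - 4/T = (T/5 + T*u/5) - 4/T = -4/T + T/5 + T*u/5)
(I(o(0), 6) + 27)² = ((⅕)*(-20 + 6²*(1 + 9))/6 + 27)² = ((⅕)*(⅙)*(-20 + 36*10) + 27)² = ((⅕)*(⅙)*(-20 + 360) + 27)² = ((⅕)*(⅙)*340 + 27)² = (34/3 + 27)² = (115/3)² = 13225/9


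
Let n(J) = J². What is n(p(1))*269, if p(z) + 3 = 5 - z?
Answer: 269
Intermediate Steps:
p(z) = 2 - z (p(z) = -3 + (5 - z) = 2 - z)
n(p(1))*269 = (2 - 1*1)²*269 = (2 - 1)²*269 = 1²*269 = 1*269 = 269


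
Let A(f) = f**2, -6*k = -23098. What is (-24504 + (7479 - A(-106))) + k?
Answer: -73234/3 ≈ -24411.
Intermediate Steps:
k = 11549/3 (k = -1/6*(-23098) = 11549/3 ≈ 3849.7)
(-24504 + (7479 - A(-106))) + k = (-24504 + (7479 - 1*(-106)**2)) + 11549/3 = (-24504 + (7479 - 1*11236)) + 11549/3 = (-24504 + (7479 - 11236)) + 11549/3 = (-24504 - 3757) + 11549/3 = -28261 + 11549/3 = -73234/3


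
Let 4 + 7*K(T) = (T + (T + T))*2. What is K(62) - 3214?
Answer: -22130/7 ≈ -3161.4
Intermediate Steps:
K(T) = -4/7 + 6*T/7 (K(T) = -4/7 + ((T + (T + T))*2)/7 = -4/7 + ((T + 2*T)*2)/7 = -4/7 + ((3*T)*2)/7 = -4/7 + (6*T)/7 = -4/7 + 6*T/7)
K(62) - 3214 = (-4/7 + (6/7)*62) - 3214 = (-4/7 + 372/7) - 3214 = 368/7 - 3214 = -22130/7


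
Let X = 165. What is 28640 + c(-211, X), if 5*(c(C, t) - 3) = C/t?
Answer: 23630264/825 ≈ 28643.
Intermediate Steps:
c(C, t) = 3 + C/(5*t) (c(C, t) = 3 + (C/t)/5 = 3 + C/(5*t))
28640 + c(-211, X) = 28640 + (3 + (1/5)*(-211)/165) = 28640 + (3 + (1/5)*(-211)*(1/165)) = 28640 + (3 - 211/825) = 28640 + 2264/825 = 23630264/825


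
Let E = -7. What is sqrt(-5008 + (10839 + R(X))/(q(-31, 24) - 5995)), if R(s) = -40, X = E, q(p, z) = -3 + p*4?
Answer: 5*I*sqrt(7510414502)/6122 ≈ 70.78*I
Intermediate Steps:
q(p, z) = -3 + 4*p
X = -7
sqrt(-5008 + (10839 + R(X))/(q(-31, 24) - 5995)) = sqrt(-5008 + (10839 - 40)/((-3 + 4*(-31)) - 5995)) = sqrt(-5008 + 10799/((-3 - 124) - 5995)) = sqrt(-5008 + 10799/(-127 - 5995)) = sqrt(-5008 + 10799/(-6122)) = sqrt(-5008 + 10799*(-1/6122)) = sqrt(-5008 - 10799/6122) = sqrt(-30669775/6122) = 5*I*sqrt(7510414502)/6122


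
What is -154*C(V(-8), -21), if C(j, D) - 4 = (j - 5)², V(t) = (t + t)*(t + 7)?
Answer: -19250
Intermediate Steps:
V(t) = 2*t*(7 + t) (V(t) = (2*t)*(7 + t) = 2*t*(7 + t))
C(j, D) = 4 + (-5 + j)² (C(j, D) = 4 + (j - 5)² = 4 + (-5 + j)²)
-154*C(V(-8), -21) = -154*(4 + (-5 + 2*(-8)*(7 - 8))²) = -154*(4 + (-5 + 2*(-8)*(-1))²) = -154*(4 + (-5 + 16)²) = -154*(4 + 11²) = -154*(4 + 121) = -154*125 = -19250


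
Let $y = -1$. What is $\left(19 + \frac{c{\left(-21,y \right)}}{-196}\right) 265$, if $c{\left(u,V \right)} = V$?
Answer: $\frac{987125}{196} \approx 5036.4$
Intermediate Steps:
$\left(19 + \frac{c{\left(-21,y \right)}}{-196}\right) 265 = \left(19 - \frac{1}{-196}\right) 265 = \left(19 - - \frac{1}{196}\right) 265 = \left(19 + \frac{1}{196}\right) 265 = \frac{3725}{196} \cdot 265 = \frac{987125}{196}$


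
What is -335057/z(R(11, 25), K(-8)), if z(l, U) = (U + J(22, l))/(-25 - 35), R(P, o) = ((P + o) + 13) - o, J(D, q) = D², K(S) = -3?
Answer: 20103420/481 ≈ 41795.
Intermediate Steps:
R(P, o) = 13 + P (R(P, o) = (13 + P + o) - o = 13 + P)
z(l, U) = -121/15 - U/60 (z(l, U) = (U + 22²)/(-25 - 35) = (U + 484)/(-60) = (484 + U)*(-1/60) = -121/15 - U/60)
-335057/z(R(11, 25), K(-8)) = -335057/(-121/15 - 1/60*(-3)) = -335057/(-121/15 + 1/20) = -335057/(-481/60) = -335057*(-60/481) = 20103420/481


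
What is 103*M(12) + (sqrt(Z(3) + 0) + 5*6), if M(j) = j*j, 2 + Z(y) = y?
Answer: 14863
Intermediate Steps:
Z(y) = -2 + y
M(j) = j**2
103*M(12) + (sqrt(Z(3) + 0) + 5*6) = 103*12**2 + (sqrt((-2 + 3) + 0) + 5*6) = 103*144 + (sqrt(1 + 0) + 30) = 14832 + (sqrt(1) + 30) = 14832 + (1 + 30) = 14832 + 31 = 14863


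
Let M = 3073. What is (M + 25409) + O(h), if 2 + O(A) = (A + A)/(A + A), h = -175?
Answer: 28481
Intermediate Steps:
O(A) = -1 (O(A) = -2 + (A + A)/(A + A) = -2 + (2*A)/((2*A)) = -2 + (2*A)*(1/(2*A)) = -2 + 1 = -1)
(M + 25409) + O(h) = (3073 + 25409) - 1 = 28482 - 1 = 28481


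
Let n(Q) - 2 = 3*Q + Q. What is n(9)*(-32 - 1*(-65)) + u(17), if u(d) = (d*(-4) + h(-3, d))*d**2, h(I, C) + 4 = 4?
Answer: -18398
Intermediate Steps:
h(I, C) = 0 (h(I, C) = -4 + 4 = 0)
n(Q) = 2 + 4*Q (n(Q) = 2 + (3*Q + Q) = 2 + 4*Q)
u(d) = -4*d**3 (u(d) = (d*(-4) + 0)*d**2 = (-4*d + 0)*d**2 = (-4*d)*d**2 = -4*d**3)
n(9)*(-32 - 1*(-65)) + u(17) = (2 + 4*9)*(-32 - 1*(-65)) - 4*17**3 = (2 + 36)*(-32 + 65) - 4*4913 = 38*33 - 19652 = 1254 - 19652 = -18398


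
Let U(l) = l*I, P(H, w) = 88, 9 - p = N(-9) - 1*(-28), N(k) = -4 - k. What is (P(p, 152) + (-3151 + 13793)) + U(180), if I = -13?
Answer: 8390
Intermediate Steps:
p = -24 (p = 9 - ((-4 - 1*(-9)) - 1*(-28)) = 9 - ((-4 + 9) + 28) = 9 - (5 + 28) = 9 - 1*33 = 9 - 33 = -24)
U(l) = -13*l (U(l) = l*(-13) = -13*l)
(P(p, 152) + (-3151 + 13793)) + U(180) = (88 + (-3151 + 13793)) - 13*180 = (88 + 10642) - 2340 = 10730 - 2340 = 8390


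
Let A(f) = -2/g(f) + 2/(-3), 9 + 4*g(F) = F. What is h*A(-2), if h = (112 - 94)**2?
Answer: 216/11 ≈ 19.636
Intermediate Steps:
g(F) = -9/4 + F/4
A(f) = -2/3 - 2/(-9/4 + f/4) (A(f) = -2/(-9/4 + f/4) + 2/(-3) = -2/(-9/4 + f/4) + 2*(-1/3) = -2/(-9/4 + f/4) - 2/3 = -2/3 - 2/(-9/4 + f/4))
h = 324 (h = 18**2 = 324)
h*A(-2) = 324*(2*(-3 - 1*(-2))/(3*(-9 - 2))) = 324*((2/3)*(-3 + 2)/(-11)) = 324*((2/3)*(-1/11)*(-1)) = 324*(2/33) = 216/11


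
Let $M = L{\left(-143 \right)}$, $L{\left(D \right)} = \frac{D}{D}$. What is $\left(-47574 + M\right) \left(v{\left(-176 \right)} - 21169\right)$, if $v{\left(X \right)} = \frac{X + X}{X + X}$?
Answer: $1007025264$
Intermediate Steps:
$v{\left(X \right)} = 1$ ($v{\left(X \right)} = \frac{2 X}{2 X} = 2 X \frac{1}{2 X} = 1$)
$L{\left(D \right)} = 1$
$M = 1$
$\left(-47574 + M\right) \left(v{\left(-176 \right)} - 21169\right) = \left(-47574 + 1\right) \left(1 - 21169\right) = \left(-47573\right) \left(-21168\right) = 1007025264$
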